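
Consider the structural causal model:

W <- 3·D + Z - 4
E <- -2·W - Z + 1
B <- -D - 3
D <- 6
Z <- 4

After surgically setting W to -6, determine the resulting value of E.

do(W=-6) replaces the equation W <- 3·D + Z - 4 with the constant W = -6.
E = -2·W - Z + 1  [with W=-6, Z=4]  = 9

9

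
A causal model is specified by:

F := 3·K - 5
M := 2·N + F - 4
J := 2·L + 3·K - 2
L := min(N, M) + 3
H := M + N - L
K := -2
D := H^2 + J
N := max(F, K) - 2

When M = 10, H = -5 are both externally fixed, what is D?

15

Setting M = 10, H = -5 by intervention discards those variables' equations.
F = 3·K - 5  [with K=-2]  = -11
N = max(F, K) - 2  [with F=-11, K=-2]  = -4
L = min(N, M) + 3  [with N=-4, M=10]  = -1
J = 2·L + 3·K - 2  [with L=-1, K=-2]  = -10
D = H^2 + J  [with H=-5, J=-10]  = 15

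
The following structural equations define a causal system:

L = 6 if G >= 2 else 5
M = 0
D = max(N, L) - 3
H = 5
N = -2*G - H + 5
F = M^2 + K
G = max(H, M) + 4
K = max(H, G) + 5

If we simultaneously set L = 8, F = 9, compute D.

5

Setting L = 8, F = 9 by intervention discards those variables' equations.
G = max(H, M) + 4  [with H=5, M=0]  = 9
N = -2*G - H + 5  [with G=9, H=5]  = -18
D = max(N, L) - 3  [with N=-18, L=8]  = 5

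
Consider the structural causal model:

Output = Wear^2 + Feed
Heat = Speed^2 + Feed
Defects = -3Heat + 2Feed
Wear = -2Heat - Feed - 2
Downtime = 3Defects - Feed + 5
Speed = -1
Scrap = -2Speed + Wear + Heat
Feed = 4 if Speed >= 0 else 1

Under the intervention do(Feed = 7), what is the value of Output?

632

Under do(Feed=7), the mechanism Feed = 4 if Speed >= 0 else 1 is discarded; Feed is fixed at 7.
Heat = Speed^2 + Feed  [with Speed=-1, Feed=7]  = 8
Wear = -2Heat - Feed - 2  [with Heat=8, Feed=7]  = -25
Output = Wear^2 + Feed  [with Wear=-25, Feed=7]  = 632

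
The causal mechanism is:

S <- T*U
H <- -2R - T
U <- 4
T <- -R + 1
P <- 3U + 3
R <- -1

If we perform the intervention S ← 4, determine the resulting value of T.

Under do(S=4), the mechanism S <- T*U is discarded; S is fixed at 4.
Since T is not a descendant of the intervened variable, it is unaffected.
T = -R + 1  [with R=-1]  = 2

2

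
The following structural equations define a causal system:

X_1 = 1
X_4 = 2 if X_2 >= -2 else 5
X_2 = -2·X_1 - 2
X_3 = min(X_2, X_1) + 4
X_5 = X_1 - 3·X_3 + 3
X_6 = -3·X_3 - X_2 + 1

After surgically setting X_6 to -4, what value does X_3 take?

0

do(X_6=-4) replaces the equation X_6 = -3·X_3 - X_2 + 1 with the constant X_6 = -4.
X_3 is not downstream of the intervention, so its value is determined by the original equations.
X_2 = -2·X_1 - 2  [with X_1=1]  = -4
X_3 = min(X_2, X_1) + 4  [with X_2=-4, X_1=1]  = 0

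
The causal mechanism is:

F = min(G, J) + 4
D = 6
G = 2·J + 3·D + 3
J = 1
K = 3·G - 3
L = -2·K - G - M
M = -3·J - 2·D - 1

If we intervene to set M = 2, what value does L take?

-157

The intervention breaks the incoming arrows to M: M = -3·J - 2·D - 1 no longer applies, and M = 2.
G = 2·J + 3·D + 3  [with J=1, D=6]  = 23
K = 3·G - 3  [with G=23]  = 66
L = -2·K - G - M  [with K=66, G=23, M=2]  = -157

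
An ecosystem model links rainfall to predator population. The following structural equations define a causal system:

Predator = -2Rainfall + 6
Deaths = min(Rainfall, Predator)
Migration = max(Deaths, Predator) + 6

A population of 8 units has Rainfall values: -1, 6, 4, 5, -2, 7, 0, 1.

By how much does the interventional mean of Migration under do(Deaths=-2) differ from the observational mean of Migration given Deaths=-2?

-1.5

The intervention sets Deaths=-2 in all 8 units regardless of Rainfall. Recomputing Migration per unit gives 14, 4, 4, 4, 16, 4, 12, 10; average 8.5.
Observing Deaths=-2 restricts to units where Deaths's equation naturally yields -2: Rainfall ∈ {4, -2}. In that subpopulation Migration = 4, 16, mean 10.
Difference = 8.5 − 10 = -1.5.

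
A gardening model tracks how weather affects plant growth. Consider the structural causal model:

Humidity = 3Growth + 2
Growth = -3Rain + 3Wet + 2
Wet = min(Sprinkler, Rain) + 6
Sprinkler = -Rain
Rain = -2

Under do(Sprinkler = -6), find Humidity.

do(Sprinkler=-6) replaces the equation Sprinkler = -Rain with the constant Sprinkler = -6.
Wet = min(Sprinkler, Rain) + 6  [with Sprinkler=-6, Rain=-2]  = 0
Growth = -3Rain + 3Wet + 2  [with Rain=-2, Wet=0]  = 8
Humidity = 3Growth + 2  [with Growth=8]  = 26

26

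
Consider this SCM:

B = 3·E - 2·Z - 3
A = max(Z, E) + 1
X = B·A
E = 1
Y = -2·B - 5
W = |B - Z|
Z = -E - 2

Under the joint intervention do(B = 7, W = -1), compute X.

14

The joint intervention fixes B = 7, W = -1, removing each variable's own equation.
Z = -E - 2  [with E=1]  = -3
A = max(Z, E) + 1  [with Z=-3, E=1]  = 2
X = B·A  [with B=7, A=2]  = 14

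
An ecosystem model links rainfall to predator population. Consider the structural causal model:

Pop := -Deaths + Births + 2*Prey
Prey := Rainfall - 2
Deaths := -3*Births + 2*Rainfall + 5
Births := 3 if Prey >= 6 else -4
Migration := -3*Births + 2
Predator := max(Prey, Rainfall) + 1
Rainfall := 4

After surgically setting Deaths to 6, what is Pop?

Under do(Deaths=6), the mechanism Deaths := -3*Births + 2*Rainfall + 5 is discarded; Deaths is fixed at 6.
Prey = Rainfall - 2  [with Rainfall=4]  = 2
Births = 3 if Prey >= 6 else -4  [with Prey=2]  = -4
Pop = -Deaths + Births + 2*Prey  [with Deaths=6, Births=-4, Prey=2]  = -6

-6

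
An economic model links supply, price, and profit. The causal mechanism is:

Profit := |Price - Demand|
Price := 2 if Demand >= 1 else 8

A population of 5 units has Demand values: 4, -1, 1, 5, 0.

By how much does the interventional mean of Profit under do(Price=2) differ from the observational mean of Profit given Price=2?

0.2

do(Price=2) breaks Price's dependence on Demand. With Price=2 fixed, Profit across the units is 2, 3, 1, 3, 2, mean 2.2.
Observing Price=2 restricts to units where Price's equation naturally yields 2: Demand ∈ {4, 1, 5}. In that subpopulation Profit = 2, 1, 3, mean 2.
Difference = 2.2 − 2 = 0.2.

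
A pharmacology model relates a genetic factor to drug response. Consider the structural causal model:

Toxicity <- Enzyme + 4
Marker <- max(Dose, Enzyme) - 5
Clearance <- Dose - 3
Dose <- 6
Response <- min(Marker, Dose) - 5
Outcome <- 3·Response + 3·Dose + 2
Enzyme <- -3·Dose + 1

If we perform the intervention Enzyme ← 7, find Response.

-3

Under do(Enzyme=7), the mechanism Enzyme <- -3·Dose + 1 is discarded; Enzyme is fixed at 7.
Marker = max(Dose, Enzyme) - 5  [with Dose=6, Enzyme=7]  = 2
Response = min(Marker, Dose) - 5  [with Marker=2, Dose=6]  = -3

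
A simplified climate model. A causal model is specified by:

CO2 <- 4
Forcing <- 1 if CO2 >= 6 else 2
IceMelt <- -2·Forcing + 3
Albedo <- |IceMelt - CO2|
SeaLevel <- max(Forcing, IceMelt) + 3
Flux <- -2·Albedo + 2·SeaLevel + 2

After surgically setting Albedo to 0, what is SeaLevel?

Intervening sets Albedo = 0 and removes its equation (Albedo <- |IceMelt - CO2|).
No directed path runs from Albedo to SeaLevel, so SeaLevel keeps its natural value.
Forcing = 1 if CO2 >= 6 else 2  [with CO2=4]  = 2
IceMelt = -2·Forcing + 3  [with Forcing=2]  = -1
SeaLevel = max(Forcing, IceMelt) + 3  [with Forcing=2, IceMelt=-1]  = 5

5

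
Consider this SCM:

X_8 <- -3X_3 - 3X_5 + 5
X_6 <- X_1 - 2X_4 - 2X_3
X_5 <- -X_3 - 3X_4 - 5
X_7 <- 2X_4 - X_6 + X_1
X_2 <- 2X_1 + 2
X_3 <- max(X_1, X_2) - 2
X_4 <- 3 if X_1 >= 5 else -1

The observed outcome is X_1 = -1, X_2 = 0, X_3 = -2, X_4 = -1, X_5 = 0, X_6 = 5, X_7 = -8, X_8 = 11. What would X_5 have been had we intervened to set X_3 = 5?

-7

do(X_3=5) replaces the equation X_3 <- max(X_1, X_2) - 2 with the constant X_3 = 5.
X_4 = 3 if X_1 >= 5 else -1  [with X_1=-1]  = -1
X_5 = -X_3 - 3X_4 - 5  [with X_3=5, X_4=-1]  = -7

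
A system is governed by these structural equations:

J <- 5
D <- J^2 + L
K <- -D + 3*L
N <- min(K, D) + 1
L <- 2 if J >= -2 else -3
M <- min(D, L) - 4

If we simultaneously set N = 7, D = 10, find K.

-4

Under do(N = 7, D = 10), each intervened variable's structural equation is replaced by its fixed value.
L = 2 if J >= -2 else -3  [with J=5]  = 2
K = -D + 3*L  [with D=10, L=2]  = -4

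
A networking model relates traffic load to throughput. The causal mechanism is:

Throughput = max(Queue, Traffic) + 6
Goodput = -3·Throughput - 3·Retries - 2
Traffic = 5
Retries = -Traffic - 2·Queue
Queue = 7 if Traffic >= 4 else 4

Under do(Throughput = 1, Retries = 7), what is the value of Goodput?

-26

The joint intervention fixes Throughput = 1, Retries = 7, removing each variable's own equation.
Goodput = -3·Throughput - 3·Retries - 2  [with Throughput=1, Retries=7]  = -26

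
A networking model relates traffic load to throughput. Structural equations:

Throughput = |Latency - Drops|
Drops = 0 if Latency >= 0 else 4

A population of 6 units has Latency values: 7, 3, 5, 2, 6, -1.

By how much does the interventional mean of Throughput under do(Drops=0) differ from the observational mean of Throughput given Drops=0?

-0.6

Under do(Drops=0), Drops's equation is replaced by Drops=0 for every unit. Per-unit Throughput: 7, 3, 5, 2, 6, 1. Mean = 4.
E[Throughput|Drops=0] averages over only the 5 units with Drops=0 (Latency = 7, 3, 5, 2, 6): Throughput = 7, 3, 5, 2, 6, mean 4.6.
Difference = 4 − 4.6 = -0.6.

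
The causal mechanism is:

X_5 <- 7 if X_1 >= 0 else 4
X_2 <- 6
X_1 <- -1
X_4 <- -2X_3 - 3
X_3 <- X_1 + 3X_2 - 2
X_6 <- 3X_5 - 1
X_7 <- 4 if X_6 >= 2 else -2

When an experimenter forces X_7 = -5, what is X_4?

Under do(X_7=-5), the mechanism X_7 <- 4 if X_6 >= 2 else -2 is discarded; X_7 is fixed at -5.
Since X_4 is not a descendant of the intervened variable, it is unaffected.
X_3 = X_1 + 3X_2 - 2  [with X_1=-1, X_2=6]  = 15
X_4 = -2X_3 - 3  [with X_3=15]  = -33

-33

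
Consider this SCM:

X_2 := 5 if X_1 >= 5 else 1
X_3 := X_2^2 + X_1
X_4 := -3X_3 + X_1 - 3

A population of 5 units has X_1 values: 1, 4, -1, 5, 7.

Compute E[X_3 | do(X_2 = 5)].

Under do(X_2=5), X_2's equation is replaced by X_2=5 for every unit. Per-unit X_3: 26, 29, 24, 30, 32. Mean = 28.2.

28.2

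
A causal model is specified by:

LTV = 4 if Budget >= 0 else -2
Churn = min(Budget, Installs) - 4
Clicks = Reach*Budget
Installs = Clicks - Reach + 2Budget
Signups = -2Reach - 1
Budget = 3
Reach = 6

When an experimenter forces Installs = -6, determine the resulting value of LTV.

4

The intervention breaks the incoming arrows to Installs: Installs = Clicks - Reach + 2Budget no longer applies, and Installs = -6.
No directed path runs from Installs to LTV, so LTV keeps its natural value.
LTV = 4 if Budget >= 0 else -2  [with Budget=3]  = 4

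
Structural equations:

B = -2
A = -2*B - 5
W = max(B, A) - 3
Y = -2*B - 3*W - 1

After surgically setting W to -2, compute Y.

The intervention breaks the incoming arrows to W: W = max(B, A) - 3 no longer applies, and W = -2.
Y = -2*B - 3*W - 1  [with B=-2, W=-2]  = 9

9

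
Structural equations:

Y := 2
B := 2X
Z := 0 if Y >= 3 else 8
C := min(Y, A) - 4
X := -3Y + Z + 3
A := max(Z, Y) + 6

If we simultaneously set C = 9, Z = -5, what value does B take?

-16

Under do(C = 9, Z = -5), each intervened variable's structural equation is replaced by its fixed value.
X = -3Y + Z + 3  [with Y=2, Z=-5]  = -8
B = 2X  [with X=-8]  = -16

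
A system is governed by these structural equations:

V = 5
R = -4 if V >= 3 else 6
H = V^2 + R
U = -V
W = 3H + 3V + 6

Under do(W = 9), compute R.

Under do(W=9), the mechanism W = 3H + 3V + 6 is discarded; W is fixed at 9.
No directed path runs from W to R, so R keeps its natural value.
R = -4 if V >= 3 else 6  [with V=5]  = -4

-4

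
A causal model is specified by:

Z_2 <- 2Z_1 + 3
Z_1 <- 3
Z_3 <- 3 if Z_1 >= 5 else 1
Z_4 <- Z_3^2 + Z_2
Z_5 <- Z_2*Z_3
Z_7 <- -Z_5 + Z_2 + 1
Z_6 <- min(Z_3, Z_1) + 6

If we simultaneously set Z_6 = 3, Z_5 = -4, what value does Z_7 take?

14

Setting Z_6 = 3, Z_5 = -4 by intervention discards those variables' equations.
Z_2 = 2Z_1 + 3  [with Z_1=3]  = 9
Z_7 = -Z_5 + Z_2 + 1  [with Z_5=-4, Z_2=9]  = 14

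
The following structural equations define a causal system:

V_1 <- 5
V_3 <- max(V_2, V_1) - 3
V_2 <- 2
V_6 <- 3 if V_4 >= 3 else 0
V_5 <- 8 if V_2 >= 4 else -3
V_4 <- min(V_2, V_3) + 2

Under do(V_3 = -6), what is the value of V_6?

The intervention breaks the incoming arrows to V_3: V_3 <- max(V_2, V_1) - 3 no longer applies, and V_3 = -6.
V_4 = min(V_2, V_3) + 2  [with V_2=2, V_3=-6]  = -4
V_6 = 3 if V_4 >= 3 else 0  [with V_4=-4]  = 0

0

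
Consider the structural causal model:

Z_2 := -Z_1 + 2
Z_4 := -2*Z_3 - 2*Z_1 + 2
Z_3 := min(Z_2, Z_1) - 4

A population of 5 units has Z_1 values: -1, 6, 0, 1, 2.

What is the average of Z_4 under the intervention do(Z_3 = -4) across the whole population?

6.8

Under do(Z_3=-4), Z_3's equation is replaced by Z_3=-4 for every unit. Per-unit Z_4: 12, -2, 10, 8, 6. Mean = 6.8.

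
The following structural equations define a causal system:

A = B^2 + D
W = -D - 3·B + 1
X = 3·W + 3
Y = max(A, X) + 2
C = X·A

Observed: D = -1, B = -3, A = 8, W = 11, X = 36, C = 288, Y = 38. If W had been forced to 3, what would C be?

Under do(W=3), the mechanism W = -D - 3·B + 1 is discarded; W is fixed at 3.
A = B^2 + D  [with B=-3, D=-1]  = 8
X = 3·W + 3  [with W=3]  = 12
C = X·A  [with X=12, A=8]  = 96

96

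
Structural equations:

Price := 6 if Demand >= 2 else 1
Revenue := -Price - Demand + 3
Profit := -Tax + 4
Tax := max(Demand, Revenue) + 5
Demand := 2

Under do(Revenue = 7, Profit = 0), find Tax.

The joint intervention fixes Revenue = 7, Profit = 0, removing each variable's own equation.
Tax = max(Demand, Revenue) + 5  [with Demand=2, Revenue=7]  = 12

12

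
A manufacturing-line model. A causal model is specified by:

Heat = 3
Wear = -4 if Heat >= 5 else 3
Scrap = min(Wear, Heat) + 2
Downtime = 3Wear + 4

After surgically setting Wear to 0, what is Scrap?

The intervention breaks the incoming arrows to Wear: Wear = -4 if Heat >= 5 else 3 no longer applies, and Wear = 0.
Scrap = min(Wear, Heat) + 2  [with Wear=0, Heat=3]  = 2

2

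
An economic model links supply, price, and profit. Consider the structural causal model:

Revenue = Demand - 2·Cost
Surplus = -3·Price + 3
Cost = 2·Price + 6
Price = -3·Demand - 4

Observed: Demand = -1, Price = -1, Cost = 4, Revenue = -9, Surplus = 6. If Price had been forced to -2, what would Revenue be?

Under do(Price=-2), the mechanism Price = -3·Demand - 4 is discarded; Price is fixed at -2.
Cost = 2·Price + 6  [with Price=-2]  = 2
Revenue = Demand - 2·Cost  [with Demand=-1, Cost=2]  = -5

-5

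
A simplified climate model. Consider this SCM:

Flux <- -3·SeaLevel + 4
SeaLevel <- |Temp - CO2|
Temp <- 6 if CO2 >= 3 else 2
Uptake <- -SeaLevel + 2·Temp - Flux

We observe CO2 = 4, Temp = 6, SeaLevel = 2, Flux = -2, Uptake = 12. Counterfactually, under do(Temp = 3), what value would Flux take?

Under do(Temp=3), the mechanism Temp <- 6 if CO2 >= 3 else 2 is discarded; Temp is fixed at 3.
SeaLevel = |Temp - CO2|  [with Temp=3, CO2=4]  = 1
Flux = -3·SeaLevel + 4  [with SeaLevel=1]  = 1

1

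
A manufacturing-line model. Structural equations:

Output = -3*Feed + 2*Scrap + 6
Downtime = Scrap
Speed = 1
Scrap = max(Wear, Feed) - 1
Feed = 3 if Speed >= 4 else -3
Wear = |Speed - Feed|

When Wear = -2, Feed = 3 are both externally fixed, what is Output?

1

Setting Wear = -2, Feed = 3 by intervention discards those variables' equations.
Scrap = max(Wear, Feed) - 1  [with Wear=-2, Feed=3]  = 2
Output = -3*Feed + 2*Scrap + 6  [with Feed=3, Scrap=2]  = 1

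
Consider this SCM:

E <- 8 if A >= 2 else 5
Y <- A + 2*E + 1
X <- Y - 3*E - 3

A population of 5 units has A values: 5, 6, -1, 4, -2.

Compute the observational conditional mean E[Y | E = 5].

9.5

E[Y|E=5] averages over only the 2 units with E=5 (A = -1, -2): Y = 10, 9, mean 9.5.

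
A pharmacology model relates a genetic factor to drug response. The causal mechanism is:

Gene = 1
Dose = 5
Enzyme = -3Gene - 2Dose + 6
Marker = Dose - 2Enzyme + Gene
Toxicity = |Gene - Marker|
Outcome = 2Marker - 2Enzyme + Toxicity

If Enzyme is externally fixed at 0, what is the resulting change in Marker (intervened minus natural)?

The intervention breaks the incoming arrows to Enzyme: Enzyme = -3Gene - 2Dose + 6 no longer applies, and Enzyme = 0.
Marker = Dose - 2Enzyme + Gene  [with Dose=5, Enzyme=0, Gene=1]  = 6
Without intervention: Enzyme = -3Gene - 2Dose + 6  [with Gene=1, Dose=5]  = -7; Marker = Dose - 2Enzyme + Gene  [with Dose=5, Enzyme=-7, Gene=1]  = 20.
Change = 6 − 20 = -14.

-14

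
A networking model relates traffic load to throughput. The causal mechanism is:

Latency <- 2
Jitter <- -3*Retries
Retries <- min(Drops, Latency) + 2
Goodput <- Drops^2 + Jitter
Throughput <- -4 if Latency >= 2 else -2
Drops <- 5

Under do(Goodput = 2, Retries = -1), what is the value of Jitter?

3

Under do(Goodput = 2, Retries = -1), each intervened variable's structural equation is replaced by its fixed value.
Jitter = -3*Retries  [with Retries=-1]  = 3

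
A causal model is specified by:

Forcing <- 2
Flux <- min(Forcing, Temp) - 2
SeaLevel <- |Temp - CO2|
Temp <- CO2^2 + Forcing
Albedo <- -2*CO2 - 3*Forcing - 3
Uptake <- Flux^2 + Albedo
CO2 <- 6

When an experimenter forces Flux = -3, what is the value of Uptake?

-12

Intervening sets Flux = -3 and removes its equation (Flux <- min(Forcing, Temp) - 2).
Albedo = -2*CO2 - 3*Forcing - 3  [with CO2=6, Forcing=2]  = -21
Uptake = Flux^2 + Albedo  [with Flux=-3, Albedo=-21]  = -12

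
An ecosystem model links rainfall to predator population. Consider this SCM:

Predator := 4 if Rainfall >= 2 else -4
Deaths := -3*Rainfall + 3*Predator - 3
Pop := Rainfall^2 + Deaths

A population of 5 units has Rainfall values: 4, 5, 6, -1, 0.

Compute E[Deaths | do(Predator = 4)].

do(Predator=4) breaks Predator's dependence on Rainfall. With Predator=4 fixed, Deaths across the units is -3, -6, -9, 12, 9, mean 0.6.

0.6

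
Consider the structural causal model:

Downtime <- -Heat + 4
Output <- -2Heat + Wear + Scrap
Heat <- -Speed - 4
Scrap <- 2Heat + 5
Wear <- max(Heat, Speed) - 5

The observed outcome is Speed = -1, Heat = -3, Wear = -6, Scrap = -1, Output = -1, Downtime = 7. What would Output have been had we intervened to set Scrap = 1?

1

Intervening sets Scrap = 1 and removes its equation (Scrap <- 2Heat + 5).
Heat = -Speed - 4  [with Speed=-1]  = -3
Wear = max(Heat, Speed) - 5  [with Heat=-3, Speed=-1]  = -6
Output = -2Heat + Wear + Scrap  [with Heat=-3, Wear=-6, Scrap=1]  = 1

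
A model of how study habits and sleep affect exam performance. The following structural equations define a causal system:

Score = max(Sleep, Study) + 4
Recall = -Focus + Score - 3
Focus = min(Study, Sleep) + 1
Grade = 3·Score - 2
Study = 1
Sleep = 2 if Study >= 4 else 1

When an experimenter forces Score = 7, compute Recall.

2

Intervening sets Score = 7 and removes its equation (Score = max(Sleep, Study) + 4).
Sleep = 2 if Study >= 4 else 1  [with Study=1]  = 1
Focus = min(Study, Sleep) + 1  [with Study=1, Sleep=1]  = 2
Recall = -Focus + Score - 3  [with Focus=2, Score=7]  = 2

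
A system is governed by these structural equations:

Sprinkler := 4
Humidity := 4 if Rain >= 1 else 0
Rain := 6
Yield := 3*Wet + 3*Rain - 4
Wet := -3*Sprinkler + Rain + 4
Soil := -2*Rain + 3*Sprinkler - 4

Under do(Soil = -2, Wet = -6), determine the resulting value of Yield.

-4

Setting Soil = -2, Wet = -6 by intervention discards those variables' equations.
Yield = 3*Wet + 3*Rain - 4  [with Wet=-6, Rain=6]  = -4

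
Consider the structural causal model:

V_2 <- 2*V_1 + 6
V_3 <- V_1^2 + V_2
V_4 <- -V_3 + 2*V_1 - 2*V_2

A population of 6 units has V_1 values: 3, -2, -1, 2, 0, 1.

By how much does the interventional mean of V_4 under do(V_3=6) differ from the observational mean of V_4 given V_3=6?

do(V_3=6) breaks V_3's dependence on V_1. With V_3=6 fixed, V_4 across the units is -24, -14, -16, -22, -18, -20, mean -19.
Conditioning on V_3=6 selects the 2 unit(s) with V_1 ∈ {-2, 0}. Their V_4 values: -14, -18. Mean = -16.
Difference = -19 − (-16) = -3.

-3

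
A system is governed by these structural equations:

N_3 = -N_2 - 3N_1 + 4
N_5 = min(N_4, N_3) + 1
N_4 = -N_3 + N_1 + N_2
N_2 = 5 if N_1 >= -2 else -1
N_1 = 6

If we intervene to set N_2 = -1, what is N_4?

18

Under do(N_2=-1), the mechanism N_2 = 5 if N_1 >= -2 else -1 is discarded; N_2 is fixed at -1.
N_3 = -N_2 - 3N_1 + 4  [with N_2=-1, N_1=6]  = -13
N_4 = -N_3 + N_1 + N_2  [with N_3=-13, N_1=6, N_2=-1]  = 18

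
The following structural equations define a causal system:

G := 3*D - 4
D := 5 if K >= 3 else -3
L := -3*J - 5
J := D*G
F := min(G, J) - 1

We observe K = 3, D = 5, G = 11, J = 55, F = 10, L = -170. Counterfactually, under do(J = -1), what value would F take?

Intervening sets J = -1 and removes its equation (J := D*G).
D = 5 if K >= 3 else -3  [with K=3]  = 5
G = 3*D - 4  [with D=5]  = 11
F = min(G, J) - 1  [with G=11, J=-1]  = -2

-2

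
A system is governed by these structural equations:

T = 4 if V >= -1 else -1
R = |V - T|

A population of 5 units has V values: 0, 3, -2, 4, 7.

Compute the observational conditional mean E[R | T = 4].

E[R|T=4] averages over only the 4 units with T=4 (V = 0, 3, 4, 7): R = 4, 1, 0, 3, mean 2.

2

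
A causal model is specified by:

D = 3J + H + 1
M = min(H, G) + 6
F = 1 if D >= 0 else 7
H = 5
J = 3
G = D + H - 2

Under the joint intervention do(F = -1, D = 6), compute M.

The joint intervention fixes F = -1, D = 6, removing each variable's own equation.
G = D + H - 2  [with D=6, H=5]  = 9
M = min(H, G) + 6  [with H=5, G=9]  = 11

11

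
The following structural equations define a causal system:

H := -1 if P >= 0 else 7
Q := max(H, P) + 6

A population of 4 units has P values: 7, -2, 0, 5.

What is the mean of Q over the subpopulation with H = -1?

E[Q|H=-1] averages over only the 3 units with H=-1 (P = 7, 0, 5): Q = 13, 6, 11, mean 10.

10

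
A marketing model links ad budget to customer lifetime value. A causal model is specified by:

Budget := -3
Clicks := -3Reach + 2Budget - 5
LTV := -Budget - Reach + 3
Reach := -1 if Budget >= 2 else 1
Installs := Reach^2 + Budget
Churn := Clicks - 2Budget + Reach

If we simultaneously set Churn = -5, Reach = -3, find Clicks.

-2

Setting Churn = -5, Reach = -3 by intervention discards those variables' equations.
Clicks = -3Reach + 2Budget - 5  [with Reach=-3, Budget=-3]  = -2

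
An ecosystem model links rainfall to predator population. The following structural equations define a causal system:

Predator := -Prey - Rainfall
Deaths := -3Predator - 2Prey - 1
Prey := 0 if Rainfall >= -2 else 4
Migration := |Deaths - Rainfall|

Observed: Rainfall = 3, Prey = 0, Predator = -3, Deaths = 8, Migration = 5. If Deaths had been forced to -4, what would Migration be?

7

Intervening sets Deaths = -4 and removes its equation (Deaths := -3Predator - 2Prey - 1).
Migration = |Deaths - Rainfall|  [with Deaths=-4, Rainfall=3]  = 7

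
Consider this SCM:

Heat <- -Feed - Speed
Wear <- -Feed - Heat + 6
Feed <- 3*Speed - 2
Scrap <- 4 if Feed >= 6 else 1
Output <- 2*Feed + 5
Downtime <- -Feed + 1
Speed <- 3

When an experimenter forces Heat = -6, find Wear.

5

The intervention breaks the incoming arrows to Heat: Heat <- -Feed - Speed no longer applies, and Heat = -6.
Feed = 3*Speed - 2  [with Speed=3]  = 7
Wear = -Feed - Heat + 6  [with Feed=7, Heat=-6]  = 5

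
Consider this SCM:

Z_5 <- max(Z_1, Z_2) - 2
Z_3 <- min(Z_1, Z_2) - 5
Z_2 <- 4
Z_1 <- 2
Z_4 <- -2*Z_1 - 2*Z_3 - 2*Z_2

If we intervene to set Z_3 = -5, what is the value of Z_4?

-2

The intervention breaks the incoming arrows to Z_3: Z_3 <- min(Z_1, Z_2) - 5 no longer applies, and Z_3 = -5.
Z_4 = -2*Z_1 - 2*Z_3 - 2*Z_2  [with Z_1=2, Z_3=-5, Z_2=4]  = -2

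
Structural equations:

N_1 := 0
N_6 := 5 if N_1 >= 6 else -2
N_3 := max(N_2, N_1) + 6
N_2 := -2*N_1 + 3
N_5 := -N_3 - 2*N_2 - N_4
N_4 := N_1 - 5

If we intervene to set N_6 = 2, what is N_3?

do(N_6=2) replaces the equation N_6 := 5 if N_1 >= 6 else -2 with the constant N_6 = 2.
N_3 is not downstream of the intervention, so its value is determined by the original equations.
N_2 = -2*N_1 + 3  [with N_1=0]  = 3
N_3 = max(N_2, N_1) + 6  [with N_2=3, N_1=0]  = 9

9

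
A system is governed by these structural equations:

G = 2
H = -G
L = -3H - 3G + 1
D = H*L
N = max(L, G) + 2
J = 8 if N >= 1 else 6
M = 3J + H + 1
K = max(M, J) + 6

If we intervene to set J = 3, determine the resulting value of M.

Intervening sets J = 3 and removes its equation (J = 8 if N >= 1 else 6).
H = -G  [with G=2]  = -2
M = 3J + H + 1  [with J=3, H=-2]  = 8

8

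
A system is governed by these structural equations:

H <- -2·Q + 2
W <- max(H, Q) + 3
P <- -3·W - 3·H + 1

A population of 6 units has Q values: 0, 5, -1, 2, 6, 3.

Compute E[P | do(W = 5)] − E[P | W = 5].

Under do(W=5), W's equation is replaced by W=5 for every unit. Per-unit P: -20, 10, -26, -8, 16, -2. Mean = -5.
E[P|W=5] averages over only the 2 units with W=5 (Q = 0, 2): P = -20, -8, mean -14.
Difference = -5 − (-14) = 9.

9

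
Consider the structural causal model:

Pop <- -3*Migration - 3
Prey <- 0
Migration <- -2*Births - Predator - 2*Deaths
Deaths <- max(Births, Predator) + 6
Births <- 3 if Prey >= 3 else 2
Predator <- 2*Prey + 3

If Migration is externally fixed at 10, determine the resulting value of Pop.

-33

The intervention breaks the incoming arrows to Migration: Migration <- -2*Births - Predator - 2*Deaths no longer applies, and Migration = 10.
Pop = -3*Migration - 3  [with Migration=10]  = -33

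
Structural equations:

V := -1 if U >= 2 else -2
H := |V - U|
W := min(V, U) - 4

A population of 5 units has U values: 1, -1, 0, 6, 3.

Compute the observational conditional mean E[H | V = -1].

Conditioning on V=-1 selects the 2 unit(s) with U ∈ {6, 3}. Their H values: 7, 4. Mean = 5.5.

5.5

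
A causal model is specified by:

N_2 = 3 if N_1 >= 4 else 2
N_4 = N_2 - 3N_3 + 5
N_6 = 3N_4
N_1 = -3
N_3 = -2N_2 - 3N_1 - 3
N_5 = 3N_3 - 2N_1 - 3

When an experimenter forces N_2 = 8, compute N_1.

-3

Under do(N_2=8), the mechanism N_2 = 3 if N_1 >= 4 else 2 is discarded; N_2 is fixed at 8.
N_1 is not downstream of the intervention, so its value is determined by the original equations.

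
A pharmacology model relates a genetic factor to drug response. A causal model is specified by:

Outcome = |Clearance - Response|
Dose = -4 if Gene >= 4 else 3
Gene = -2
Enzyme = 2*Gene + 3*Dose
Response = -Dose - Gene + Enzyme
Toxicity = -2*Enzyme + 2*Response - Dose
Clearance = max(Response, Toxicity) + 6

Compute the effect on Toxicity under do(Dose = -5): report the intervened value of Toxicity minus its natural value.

do(Dose=-5) replaces the equation Dose = -4 if Gene >= 4 else 3 with the constant Dose = -5.
Enzyme = 2*Gene + 3*Dose  [with Gene=-2, Dose=-5]  = -19
Response = -Dose - Gene + Enzyme  [with Dose=-5, Gene=-2, Enzyme=-19]  = -12
Toxicity = -2*Enzyme + 2*Response - Dose  [with Enzyme=-19, Response=-12, Dose=-5]  = 19
Without intervention: Dose = -4 if Gene >= 4 else 3  [with Gene=-2]  = 3; Enzyme = 2*Gene + 3*Dose  [with Gene=-2, Dose=3]  = 5; Response = -Dose - Gene + Enzyme  [with Dose=3, Gene=-2, Enzyme=5]  = 4; Toxicity = -2*Enzyme + 2*Response - Dose  [with Enzyme=5, Response=4, Dose=3]  = -5.
Change = 19 − (-5) = 24.

24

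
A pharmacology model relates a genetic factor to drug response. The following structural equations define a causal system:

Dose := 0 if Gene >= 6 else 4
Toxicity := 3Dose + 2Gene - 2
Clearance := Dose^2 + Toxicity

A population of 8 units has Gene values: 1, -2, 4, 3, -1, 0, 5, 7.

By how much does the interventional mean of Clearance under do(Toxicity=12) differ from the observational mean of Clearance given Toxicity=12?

Under do(Toxicity=12), Toxicity's equation is replaced by Toxicity=12 for every unit. Per-unit Clearance: 28, 28, 28, 28, 28, 28, 28, 12. Mean = 26.
E[Clearance|Toxicity=12] averages over only the 2 units with Toxicity=12 (Gene = 1, 7): Clearance = 28, 12, mean 20.
Difference = 26 − 20 = 6.

6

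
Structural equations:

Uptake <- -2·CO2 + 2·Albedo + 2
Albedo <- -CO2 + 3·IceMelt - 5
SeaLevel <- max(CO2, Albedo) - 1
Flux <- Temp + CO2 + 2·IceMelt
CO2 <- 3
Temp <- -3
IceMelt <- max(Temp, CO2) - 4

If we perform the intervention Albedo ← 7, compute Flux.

-2

Under do(Albedo=7), the mechanism Albedo <- -CO2 + 3·IceMelt - 5 is discarded; Albedo is fixed at 7.
Since Flux is not a descendant of the intervened variable, it is unaffected.
IceMelt = max(Temp, CO2) - 4  [with Temp=-3, CO2=3]  = -1
Flux = Temp + CO2 + 2·IceMelt  [with Temp=-3, CO2=3, IceMelt=-1]  = -2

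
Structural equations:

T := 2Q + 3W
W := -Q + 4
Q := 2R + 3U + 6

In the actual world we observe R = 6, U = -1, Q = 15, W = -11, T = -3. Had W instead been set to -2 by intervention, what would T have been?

Intervening sets W = -2 and removes its equation (W := -Q + 4).
Q = 2R + 3U + 6  [with R=6, U=-1]  = 15
T = 2Q + 3W  [with Q=15, W=-2]  = 24

24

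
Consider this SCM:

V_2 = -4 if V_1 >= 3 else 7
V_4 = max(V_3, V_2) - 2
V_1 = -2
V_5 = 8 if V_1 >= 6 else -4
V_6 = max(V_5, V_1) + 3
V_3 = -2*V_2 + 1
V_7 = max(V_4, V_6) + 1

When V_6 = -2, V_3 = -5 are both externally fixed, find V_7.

6

Under do(V_6 = -2, V_3 = -5), each intervened variable's structural equation is replaced by its fixed value.
V_2 = -4 if V_1 >= 3 else 7  [with V_1=-2]  = 7
V_4 = max(V_3, V_2) - 2  [with V_3=-5, V_2=7]  = 5
V_7 = max(V_4, V_6) + 1  [with V_4=5, V_6=-2]  = 6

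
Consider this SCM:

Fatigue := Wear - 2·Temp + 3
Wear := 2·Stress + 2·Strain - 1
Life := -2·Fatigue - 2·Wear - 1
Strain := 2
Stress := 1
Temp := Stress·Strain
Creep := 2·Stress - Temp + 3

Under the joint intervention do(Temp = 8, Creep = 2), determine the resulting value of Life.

Under do(Temp = 8, Creep = 2), each intervened variable's structural equation is replaced by its fixed value.
Wear = 2·Stress + 2·Strain - 1  [with Stress=1, Strain=2]  = 5
Fatigue = Wear - 2·Temp + 3  [with Wear=5, Temp=8]  = -8
Life = -2·Fatigue - 2·Wear - 1  [with Fatigue=-8, Wear=5]  = 5

5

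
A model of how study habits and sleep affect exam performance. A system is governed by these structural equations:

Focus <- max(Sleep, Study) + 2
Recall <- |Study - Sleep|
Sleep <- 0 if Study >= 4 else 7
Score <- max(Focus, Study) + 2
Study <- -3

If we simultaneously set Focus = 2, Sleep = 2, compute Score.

4

The joint intervention fixes Focus = 2, Sleep = 2, removing each variable's own equation.
Score = max(Focus, Study) + 2  [with Focus=2, Study=-3]  = 4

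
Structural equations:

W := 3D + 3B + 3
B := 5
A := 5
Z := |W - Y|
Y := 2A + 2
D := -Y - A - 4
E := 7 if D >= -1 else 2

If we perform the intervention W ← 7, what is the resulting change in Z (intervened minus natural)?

Intervening sets W = 7 and removes its equation (W := 3D + 3B + 3).
Y = 2A + 2  [with A=5]  = 12
Z = |W - Y|  [with W=7, Y=12]  = 5
Without intervention: Y = 2A + 2  [with A=5]  = 12; D = -Y - A - 4  [with Y=12, A=5]  = -21; W = 3D + 3B + 3  [with D=-21, B=5]  = -45; Z = |W - Y|  [with W=-45, Y=12]  = 57.
Change = 5 − 57 = -52.

-52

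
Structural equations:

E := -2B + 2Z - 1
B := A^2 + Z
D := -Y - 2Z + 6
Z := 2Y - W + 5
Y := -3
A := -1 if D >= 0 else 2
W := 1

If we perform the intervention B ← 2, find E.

-9

Intervening sets B = 2 and removes its equation (B := A^2 + Z).
Z = 2Y - W + 5  [with Y=-3, W=1]  = -2
E = -2B + 2Z - 1  [with B=2, Z=-2]  = -9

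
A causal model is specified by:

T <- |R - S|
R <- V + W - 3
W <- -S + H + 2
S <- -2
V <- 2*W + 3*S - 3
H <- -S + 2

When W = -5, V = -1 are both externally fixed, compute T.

7

Setting W = -5, V = -1 by intervention discards those variables' equations.
R = V + W - 3  [with V=-1, W=-5]  = -9
T = |R - S|  [with R=-9, S=-2]  = 7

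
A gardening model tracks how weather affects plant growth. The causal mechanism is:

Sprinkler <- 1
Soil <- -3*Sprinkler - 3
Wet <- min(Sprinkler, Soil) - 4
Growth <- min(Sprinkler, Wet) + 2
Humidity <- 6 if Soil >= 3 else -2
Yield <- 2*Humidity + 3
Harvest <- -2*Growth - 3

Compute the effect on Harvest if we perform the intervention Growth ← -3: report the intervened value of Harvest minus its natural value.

-10

The intervention breaks the incoming arrows to Growth: Growth <- min(Sprinkler, Wet) + 2 no longer applies, and Growth = -3.
Harvest = -2*Growth - 3  [with Growth=-3]  = 3
Without intervention: Soil = -3*Sprinkler - 3  [with Sprinkler=1]  = -6; Wet = min(Sprinkler, Soil) - 4  [with Sprinkler=1, Soil=-6]  = -10; Growth = min(Sprinkler, Wet) + 2  [with Sprinkler=1, Wet=-10]  = -8; Harvest = -2*Growth - 3  [with Growth=-8]  = 13.
Change = 3 − 13 = -10.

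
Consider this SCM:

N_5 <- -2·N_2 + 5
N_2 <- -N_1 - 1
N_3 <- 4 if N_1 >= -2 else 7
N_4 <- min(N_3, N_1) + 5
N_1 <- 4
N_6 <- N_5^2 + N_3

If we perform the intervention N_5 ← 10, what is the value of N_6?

104

The intervention breaks the incoming arrows to N_5: N_5 <- -2·N_2 + 5 no longer applies, and N_5 = 10.
N_3 = 4 if N_1 >= -2 else 7  [with N_1=4]  = 4
N_6 = N_5^2 + N_3  [with N_5=10, N_3=4]  = 104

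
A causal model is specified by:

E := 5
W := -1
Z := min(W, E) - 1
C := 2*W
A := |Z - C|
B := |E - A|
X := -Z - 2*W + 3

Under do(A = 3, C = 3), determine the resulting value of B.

2

Setting A = 3, C = 3 by intervention discards those variables' equations.
B = |E - A|  [with E=5, A=3]  = 2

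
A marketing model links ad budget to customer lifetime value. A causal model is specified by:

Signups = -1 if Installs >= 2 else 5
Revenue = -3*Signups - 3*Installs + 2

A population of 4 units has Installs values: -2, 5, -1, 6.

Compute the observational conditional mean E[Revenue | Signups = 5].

Conditioning on Signups=5 selects the 2 unit(s) with Installs ∈ {-2, -1}. Their Revenue values: -7, -10. Mean = -8.5.

-8.5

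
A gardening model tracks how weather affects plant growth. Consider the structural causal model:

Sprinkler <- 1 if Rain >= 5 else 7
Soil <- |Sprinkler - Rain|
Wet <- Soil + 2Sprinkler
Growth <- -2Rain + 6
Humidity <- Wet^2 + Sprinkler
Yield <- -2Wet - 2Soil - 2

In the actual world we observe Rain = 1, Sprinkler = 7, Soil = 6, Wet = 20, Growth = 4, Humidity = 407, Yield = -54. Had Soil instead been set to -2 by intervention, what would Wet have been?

The intervention breaks the incoming arrows to Soil: Soil <- |Sprinkler - Rain| no longer applies, and Soil = -2.
Sprinkler = 1 if Rain >= 5 else 7  [with Rain=1]  = 7
Wet = Soil + 2Sprinkler  [with Soil=-2, Sprinkler=7]  = 12

12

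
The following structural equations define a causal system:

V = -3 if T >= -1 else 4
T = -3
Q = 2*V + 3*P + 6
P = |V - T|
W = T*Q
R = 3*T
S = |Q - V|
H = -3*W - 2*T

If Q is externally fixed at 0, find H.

6

do(Q=0) replaces the equation Q = 2*V + 3*P + 6 with the constant Q = 0.
W = T*Q  [with T=-3, Q=0]  = 0
H = -3*W - 2*T  [with W=0, T=-3]  = 6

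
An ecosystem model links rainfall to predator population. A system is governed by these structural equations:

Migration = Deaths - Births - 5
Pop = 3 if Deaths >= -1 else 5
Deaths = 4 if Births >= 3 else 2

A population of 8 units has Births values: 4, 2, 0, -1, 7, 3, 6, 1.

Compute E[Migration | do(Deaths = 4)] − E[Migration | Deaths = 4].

Every unit gets Deaths=4 under the intervention. Migration values become -5, -3, -1, 0, -8, -4, -7, -2; E[Migration|do(Deaths=4)] = -3.75.
Conditioning on Deaths=4 selects the 4 unit(s) with Births ∈ {4, 7, 3, 6}. Their Migration values: -5, -8, -4, -7. Mean = -6.
Difference = -3.75 − (-6) = 2.25.

2.25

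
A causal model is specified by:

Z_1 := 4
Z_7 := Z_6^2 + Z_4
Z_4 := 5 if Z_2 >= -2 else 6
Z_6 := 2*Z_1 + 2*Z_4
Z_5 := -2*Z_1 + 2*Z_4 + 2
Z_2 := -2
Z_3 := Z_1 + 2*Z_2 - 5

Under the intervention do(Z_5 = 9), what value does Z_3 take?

-5

do(Z_5=9) replaces the equation Z_5 := -2*Z_1 + 2*Z_4 + 2 with the constant Z_5 = 9.
Z_3 is not downstream of the intervention, so its value is determined by the original equations.
Z_3 = Z_1 + 2*Z_2 - 5  [with Z_1=4, Z_2=-2]  = -5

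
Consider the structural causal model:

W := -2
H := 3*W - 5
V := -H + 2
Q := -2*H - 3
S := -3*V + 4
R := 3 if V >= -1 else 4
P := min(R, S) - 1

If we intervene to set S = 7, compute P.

Under do(S=7), the mechanism S := -3*V + 4 is discarded; S is fixed at 7.
H = 3*W - 5  [with W=-2]  = -11
V = -H + 2  [with H=-11]  = 13
R = 3 if V >= -1 else 4  [with V=13]  = 3
P = min(R, S) - 1  [with R=3, S=7]  = 2

2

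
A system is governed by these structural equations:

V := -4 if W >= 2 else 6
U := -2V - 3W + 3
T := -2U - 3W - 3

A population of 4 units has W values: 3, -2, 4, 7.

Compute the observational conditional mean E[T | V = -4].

E[T|V=-4] averages over only the 3 units with V=-4 (W = 3, 4, 7): T = -16, -13, -4, mean -11.

-11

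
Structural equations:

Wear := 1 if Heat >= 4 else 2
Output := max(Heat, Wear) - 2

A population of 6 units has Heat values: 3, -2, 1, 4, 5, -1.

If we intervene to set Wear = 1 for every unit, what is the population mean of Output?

Every unit gets Wear=1 under the intervention. Output values become 1, -1, -1, 2, 3, -1; E[Output|do(Wear=1)] = 0.5.

0.5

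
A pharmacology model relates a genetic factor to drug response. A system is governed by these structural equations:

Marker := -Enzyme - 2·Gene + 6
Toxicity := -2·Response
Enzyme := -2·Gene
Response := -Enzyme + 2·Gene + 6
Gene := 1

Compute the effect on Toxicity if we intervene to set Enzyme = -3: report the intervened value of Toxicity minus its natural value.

do(Enzyme=-3) replaces the equation Enzyme := -2·Gene with the constant Enzyme = -3.
Response = -Enzyme + 2·Gene + 6  [with Enzyme=-3, Gene=1]  = 11
Toxicity = -2·Response  [with Response=11]  = -22
Without intervention: Enzyme = -2·Gene  [with Gene=1]  = -2; Response = -Enzyme + 2·Gene + 6  [with Enzyme=-2, Gene=1]  = 10; Toxicity = -2·Response  [with Response=10]  = -20.
Change = -22 − (-20) = -2.

-2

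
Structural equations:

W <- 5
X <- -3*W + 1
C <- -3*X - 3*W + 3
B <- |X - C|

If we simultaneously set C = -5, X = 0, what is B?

The joint intervention fixes C = -5, X = 0, removing each variable's own equation.
B = |X - C|  [with X=0, C=-5]  = 5

5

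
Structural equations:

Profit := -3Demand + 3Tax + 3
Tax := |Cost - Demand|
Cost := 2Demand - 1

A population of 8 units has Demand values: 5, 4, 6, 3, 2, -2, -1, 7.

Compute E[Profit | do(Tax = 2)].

Every unit gets Tax=2 under the intervention. Profit values become -6, -3, -9, 0, 3, 15, 12, -12; E[Profit|do(Tax=2)] = 0.

0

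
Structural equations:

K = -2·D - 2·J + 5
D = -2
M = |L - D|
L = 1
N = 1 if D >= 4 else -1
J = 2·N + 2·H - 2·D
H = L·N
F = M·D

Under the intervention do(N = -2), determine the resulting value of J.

-4

The intervention breaks the incoming arrows to N: N = 1 if D >= 4 else -1 no longer applies, and N = -2.
H = L·N  [with L=1, N=-2]  = -2
J = 2·N + 2·H - 2·D  [with N=-2, H=-2, D=-2]  = -4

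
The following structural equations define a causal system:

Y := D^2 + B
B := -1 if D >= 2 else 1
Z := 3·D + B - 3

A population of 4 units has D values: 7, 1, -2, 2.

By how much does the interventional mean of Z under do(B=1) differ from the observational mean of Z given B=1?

7.5

Every unit gets B=1 under the intervention. Z values become 19, 1, -8, 4; E[Z|do(B=1)] = 4.
Observing B=1 restricts to units where B's equation naturally yields 1: D ∈ {1, -2}. In that subpopulation Z = 1, -8, mean -3.5.
Difference = 4 − (-3.5) = 7.5.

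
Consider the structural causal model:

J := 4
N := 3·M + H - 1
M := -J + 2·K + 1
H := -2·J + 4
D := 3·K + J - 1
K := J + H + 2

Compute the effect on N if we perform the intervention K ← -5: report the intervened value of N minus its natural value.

-42

The intervention breaks the incoming arrows to K: K := J + H + 2 no longer applies, and K = -5.
H = -2·J + 4  [with J=4]  = -4
M = -J + 2·K + 1  [with J=4, K=-5]  = -13
N = 3·M + H - 1  [with M=-13, H=-4]  = -44
Without intervention: H = -2·J + 4  [with J=4]  = -4; K = J + H + 2  [with J=4, H=-4]  = 2; M = -J + 2·K + 1  [with J=4, K=2]  = 1; N = 3·M + H - 1  [with M=1, H=-4]  = -2.
Change = -44 − (-2) = -42.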